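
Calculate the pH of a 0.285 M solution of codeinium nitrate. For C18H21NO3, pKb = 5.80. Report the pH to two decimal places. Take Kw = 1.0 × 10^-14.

C18H22NO3+ is the conjugate acid of the weak base C18H21NO3.
Kb = 10^(−5.80) = 1.58 × 10^-6
Ka = Kw/Kb = 1.0×10^-14 / 1.58 × 10^-6 = 6.33 × 10^-9
Let x = [H+] at equilibrium. Ka = x²/(0.285 − x).
Since Ka ≪ C₀, x ≈ √(Ka·C₀) = 4.25 × 10^-5 M.
pH = −log(4.25 × 10^-5) = 4.37

pH = 4.37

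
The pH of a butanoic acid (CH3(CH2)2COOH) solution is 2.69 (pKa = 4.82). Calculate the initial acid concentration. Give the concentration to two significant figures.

[H+] = 10^(-2.69) = 2.04 × 10^-3 M = x
Ka = 10^(−4.82) = 1.51 × 10^-5
Ka = x²/(C₀ − x) ⇒ C₀ = x + x²/Ka
C₀ = 2.04 × 10^-3 + (2.04 × 10^-3)²/(1.51 × 10^-5) = 2.78 × 10^-1 M

C₀ = 2.8 × 10^-1 M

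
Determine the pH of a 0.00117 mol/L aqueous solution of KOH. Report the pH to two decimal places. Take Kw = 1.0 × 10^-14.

pH = 11.07

KOH is a strong base; [OH-] = 0.00117 M.
pOH = -log(0.00117) = 2.93
pH = 14.00 - 2.93 = 11.07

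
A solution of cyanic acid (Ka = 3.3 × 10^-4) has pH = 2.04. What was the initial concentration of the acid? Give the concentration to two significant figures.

C₀ = 2.6 × 10^-1 M

[H+] = 10^(-2.04) = 9.12 × 10^-3 M = x
Ka = x²/(C₀ − x) ⇒ C₀ = x + x²/Ka
C₀ = 9.12 × 10^-3 + (9.12 × 10^-3)²/(3.3 × 10^-4) = 2.61 × 10^-1 M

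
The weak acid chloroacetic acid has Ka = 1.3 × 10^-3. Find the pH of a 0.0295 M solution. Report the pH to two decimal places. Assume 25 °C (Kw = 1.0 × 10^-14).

pH = 2.25

ClCH2COOH ⇌ ClCH2COO- + H+
Let x = [H+] at equilibrium. Ka = x²/(0.0295 − x).
The 5% rule fails; solving x² + Ka·x − Ka·C₀ = 0 exactly:
x = (−Ka + √(Ka² + 4·Ka·C₀))/2 = 5.58 × 10^-3 M
pH = −log[H+] = −log(5.58 × 10^-3) = 2.25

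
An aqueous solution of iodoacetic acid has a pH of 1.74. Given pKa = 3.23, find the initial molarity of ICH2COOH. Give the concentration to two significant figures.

C₀ = 5.8 × 10^-1 M

[H+] = 10^(-1.74) = 1.82 × 10^-2 M = x
Ka = 10^(−3.23) = 5.89 × 10^-4
Ka = x²/(C₀ − x) ⇒ C₀ = x + x²/Ka
C₀ = 1.82 × 10^-2 + (1.82 × 10^-2)²/(5.89 × 10^-4) = 5.81 × 10^-1 M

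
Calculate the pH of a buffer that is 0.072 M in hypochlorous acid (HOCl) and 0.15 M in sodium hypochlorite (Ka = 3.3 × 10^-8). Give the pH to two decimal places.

pKa = −log(3.3 × 10^-8) = 7.481
pH = pKa + log([A⁻]/[HA]) = 7.481 + log(0.15/0.072)
pH = 7.481 + (+0.319) = 7.80

pH = 7.80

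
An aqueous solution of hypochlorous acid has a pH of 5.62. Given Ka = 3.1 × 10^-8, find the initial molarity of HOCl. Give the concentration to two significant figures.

C₀ = 1.9 × 10^-4 M

[H+] = 10^(-5.62) = 2.40 × 10^-6 M = x
Ka = x²/(C₀ − x) ⇒ C₀ = x + x²/Ka
C₀ = 2.40 × 10^-6 + (2.40 × 10^-6)²/(3.1 × 10^-8) = 1.88 × 10^-4 M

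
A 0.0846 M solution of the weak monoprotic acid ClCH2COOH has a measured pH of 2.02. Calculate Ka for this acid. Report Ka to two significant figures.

[H+] = 10^(-2.02) = 9.55 × 10^-3 M
At equilibrium [HA] = 0.0846 − 9.55 × 10^-3 = 7.50 × 10^-2 M
Ka = [H+][A-]/[HA] = (9.55 × 10^-3)² / 7.50 × 10^-2 = 1.2 × 10^-3

Ka = 1.2 × 10^-3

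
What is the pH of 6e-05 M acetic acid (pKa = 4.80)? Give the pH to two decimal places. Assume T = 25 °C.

CH3COOH ⇌ CH3COO- + H+
Ka = 10^(−4.80) = 1.58 × 10^-5
Ka = [H+]²/(6e-05 − [H+]) = 1.58 × 10^-5
Here C₀/Ka ≈ 3.8, so the small-[H+] approximation fails. Use the quadratic:
[H+] = [−1.58e-05 + √(1.58e-05² + 3.79e-09)]/2 = 2.39 × 10^-5 M
pH = −log[H+] = −log(2.39 × 10^-5) = 4.62

pH = 4.62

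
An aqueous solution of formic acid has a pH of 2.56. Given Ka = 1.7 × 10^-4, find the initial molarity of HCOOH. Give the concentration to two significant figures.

[H+] = 10^(-2.56) = 2.75 × 10^-3 M = x
Ka = x²/(C₀ − x) ⇒ C₀ = x + x²/Ka
C₀ = 2.75 × 10^-3 + (2.75 × 10^-3)²/(1.7 × 10^-4) = 4.72 × 10^-2 M

C₀ = 4.7 × 10^-2 M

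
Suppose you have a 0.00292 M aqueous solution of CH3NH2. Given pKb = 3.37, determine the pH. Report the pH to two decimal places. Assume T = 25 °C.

pH = 10.97

CH3NH2 + H2O ⇌ CH3NH3+ + OH-
Kb = 10^(−3.37) = 4.27 × 10^-4
From the ICE table, Kb = x²/(0.00292 − x) = 4.27 × 10^-4.
x is not negligible relative to C₀; solve x² + 0.000427·x − 1.25e-06 = 0.
x = (−Kb + √(Kb² + 4·Kb·C₀))/2 = 9.23 × 10^-4 M
pOH = 3.03, so pH = 14.00 − pOH = 10.97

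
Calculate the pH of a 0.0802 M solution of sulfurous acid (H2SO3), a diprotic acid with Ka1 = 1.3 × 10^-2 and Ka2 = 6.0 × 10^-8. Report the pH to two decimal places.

pH = 1.58

Since Ka1 ≫ Ka2, the first ionization dominates [H+].
Ka1 = x²/(0.0802 − x) = 1.3 × 10^-2
Solving the quadratic: x = (−Ka1 + √(Ka1² + 4·Ka1·C₀))/2 = 2.64 × 10^-2 M
pH = −log(2.64 × 10^-2) = 1.58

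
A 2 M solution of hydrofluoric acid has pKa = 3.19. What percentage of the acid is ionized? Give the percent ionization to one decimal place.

1.8%

HF ⇌ F- + H+; let x = [H+] at equilibrium.
Ka = 10^(−3.19) = 6.46 × 10^-4
x ≈ √(Ka·C₀) = √(6.46 × 10^-4 × 2) = 3.59 × 10^-2 M
Fraction ionized = 3.59 × 10^-2 / 2 = 0.0180 → 1.8%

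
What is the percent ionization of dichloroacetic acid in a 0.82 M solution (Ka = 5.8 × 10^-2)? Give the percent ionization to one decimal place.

Cl2CHCOOH ⇌ Cl2CHCOO- + H+; let x = [H+] at equilibrium.
Solve x² + 0.058x − 0.0476 = 0 → x = 1.91 × 10^-1 M
Fraction ionized = 1.91 × 10^-1 / 0.82 = 0.2329 → 23.3%

23.3%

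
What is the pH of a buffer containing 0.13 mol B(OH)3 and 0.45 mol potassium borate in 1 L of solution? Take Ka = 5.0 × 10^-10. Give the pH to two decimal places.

pKa = −log(5.0 × 10^-10) = 9.301
Using pH = pKa + log([base]/[acid]) with [base]/[acid] = 0.45/0.13:
pH = 9.301 + (+0.539) = 9.84

pH = 9.84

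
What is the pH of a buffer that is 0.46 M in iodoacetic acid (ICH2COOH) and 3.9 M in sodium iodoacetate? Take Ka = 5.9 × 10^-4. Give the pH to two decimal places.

pKa = −log(5.9 × 10^-4) = 3.229
pH = pKa + log([A⁻]/[HA]) = 3.229 + log(3.9/0.46)
pH = 3.229 + (+0.928) = 4.16

pH = 4.16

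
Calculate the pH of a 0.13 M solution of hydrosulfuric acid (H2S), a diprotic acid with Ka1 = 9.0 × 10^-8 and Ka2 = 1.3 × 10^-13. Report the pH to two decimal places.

pH = 3.97

Since Ka1 ≫ Ka2, the first ionization dominates [H+].
Ka1 = x²/(0.13 − x) = 9.0 × 10^-8
x ≈ √(9.0 × 10^-8 × 0.13) = 1.08 × 10^-4 M
pH = −log(1.08 × 10^-4) = 3.97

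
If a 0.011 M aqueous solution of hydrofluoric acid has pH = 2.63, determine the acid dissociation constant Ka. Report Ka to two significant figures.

Ka = 6.3 × 10^-4

[H+] = 10^(-2.63) = 2.34 × 10^-3 M
At equilibrium [HA] = 0.011 − 2.34 × 10^-3 = 8.66 × 10^-3 M
Ka = [H+][A-]/[HA] = (2.34 × 10^-3)² / 8.66 × 10^-3 = 6.3 × 10^-4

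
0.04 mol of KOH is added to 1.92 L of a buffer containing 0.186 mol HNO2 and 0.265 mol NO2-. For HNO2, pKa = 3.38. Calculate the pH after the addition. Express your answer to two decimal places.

pH = 3.70

After neutralization: n(HNO2) = 0.146 mol, n(NO2-) = 0.305 mol.
pH = pKa + log(n_NO2-/n_HNO2) = 3.38 + log(0.305/0.146) = 3.38 + (+0.320)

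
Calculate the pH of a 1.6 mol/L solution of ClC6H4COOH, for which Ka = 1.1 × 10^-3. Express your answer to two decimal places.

pH = 1.38

ClC6H4COOH ⇌ ClC6H4COO- + H+
Ka = [H+]²/(1.6 − [H+]) = 1.1 × 10^-3
Neglecting [H+] in the denominator: [H+] = √(1.1 × 10^-3 × 1.6) = 4.20 × 10^-2 M
Check: 2.6% ionized — well under 5%, approximation valid.
pH = −log(4.20 × 10^-2) = 1.38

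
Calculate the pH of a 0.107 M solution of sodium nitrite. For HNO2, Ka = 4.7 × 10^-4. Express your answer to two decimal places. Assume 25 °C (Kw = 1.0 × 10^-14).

pH = 8.18

NO2- is the conjugate base of the weak acid HNO2.
Kb = Kw/Ka = 1.0×10^-14 / 4.7 × 10^-4 = 2.13 × 10^-11
Kb = [OH-]²/(0.107 − [OH-]) = 2.13 × 10^-11
Assume [OH-] ≪ 0.107: [OH-] ≈ √(2.13 × 10^-11 × 0.107) = 1.51 × 10^-6 M
pOH = 5.82, so pH = 14.00 − pOH = 8.18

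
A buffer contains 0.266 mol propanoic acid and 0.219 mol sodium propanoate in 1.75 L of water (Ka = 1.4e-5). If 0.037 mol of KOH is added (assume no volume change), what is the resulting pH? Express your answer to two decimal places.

pH = 4.90

OH- converts CH3CH2COOH to CH3CH2COO-: CH3CH2COOH → 0.229 mol, CH3CH2COO- → 0.256 mol.
pKa = −log(1.4 × 10^-5) = 4.854
Henderson–Hasselbalch with mole ratio 0.256/0.229: pH = 4.854 + (+0.048)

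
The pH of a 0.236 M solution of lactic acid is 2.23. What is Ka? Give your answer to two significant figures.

Ka = 1.5 × 10^-4

[H+] = 10^(-2.23) = 5.89 × 10^-3 M
At equilibrium [HA] = 0.236 − 5.89 × 10^-3 = 2.30 × 10^-1 M
Ka = [H+][A-]/[HA] = (5.89 × 10^-3)² / 2.30 × 10^-1 = 1.5 × 10^-4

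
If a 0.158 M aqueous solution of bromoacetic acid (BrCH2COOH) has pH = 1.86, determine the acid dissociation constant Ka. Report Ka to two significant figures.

Ka = 1.3 × 10^-3

[H+] = 10^(-1.86) = 1.38 × 10^-2 M
At equilibrium [HA] = 0.158 − 1.38 × 10^-2 = 1.44 × 10^-1 M
Ka = [H+][A-]/[HA] = (1.38 × 10^-2)² / 1.44 × 10^-1 = 1.3 × 10^-3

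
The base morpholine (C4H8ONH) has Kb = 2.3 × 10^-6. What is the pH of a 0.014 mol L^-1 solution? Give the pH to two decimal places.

pH = 10.25

C4H8ONH + H2O ⇌ C4H8ONH2+ + OH-
From the ICE table, Kb = x²/(0.014 − x) = 2.3 × 10^-6.
Since Kb ≪ C₀, x ≈ √(Kb·C₀) = 1.79 × 10^-4 M.
pOH = −log(1.79 × 10^-4) = 3.75; pH = 14.00 − 3.75 = 10.25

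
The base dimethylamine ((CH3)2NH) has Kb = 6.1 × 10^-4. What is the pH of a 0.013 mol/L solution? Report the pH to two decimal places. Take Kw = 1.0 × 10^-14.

(CH3)2NH + H2O ⇌ (CH3)2NH2+ + OH-
Kb = x²/(0.013 − x) = 6.1 × 10^-4
Here C₀/Kb ≈ 21.3, so the small-x approximation fails. Use the quadratic:
x = (−Kb + √(Kb² + 4·Kb·C₀))/2 = 2.53 × 10^-3 M
pOH = 2.60, so pH = 14.00 − pOH = 11.40

pH = 11.40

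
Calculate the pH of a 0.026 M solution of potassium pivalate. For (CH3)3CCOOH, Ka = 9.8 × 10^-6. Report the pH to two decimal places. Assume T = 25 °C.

pH = 8.71

(CH3)3CCOO- is the conjugate base of the weak acid (CH3)3CCOOH.
Kb = Kw/Ka = 1.0×10^-14 / 9.8 × 10^-6 = 1.02 × 10^-9
From the ICE table, Kb = [OH-]²/(0.026 − [OH-]) = 1.02 × 10^-9.
Since Kb ≪ C₀, [OH-] ≈ √(Kb·C₀) = 5.15 × 10^-6 M.
pOH = 5.29, so pH = 14.00 − pOH = 8.71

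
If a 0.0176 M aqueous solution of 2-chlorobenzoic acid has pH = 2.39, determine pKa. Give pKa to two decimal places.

[H+] = 10^(-2.39) = 4.07 × 10^-3 M
At equilibrium [HA] = 0.0176 − 4.07 × 10^-3 = 1.35 × 10^-2 M
Ka = [H+][A-]/[HA] = (4.07 × 10^-3)² / 1.35 × 10^-2 = 1.23 × 10^-3
pKa = -log(1.23 × 10^-3) = 2.91

pKa = 2.91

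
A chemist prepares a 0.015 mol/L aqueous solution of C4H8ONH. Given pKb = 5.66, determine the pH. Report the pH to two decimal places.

pH = 10.26

C4H8ONH + H2O ⇌ C4H8ONH2+ + OH-
Kb = 10^(−5.66) = 2.19 × 10^-6
Let x = [OH-] at equilibrium. Kb = x²/(0.015 − x).
Assume x ≪ 0.015: x ≈ √(2.19 × 10^-6 × 0.015) = 1.81 × 10^-4 M
Check: 1.2% ionized — well under 5%, approximation valid.
pOH = 3.74, so pH = 14.00 − pOH = 10.26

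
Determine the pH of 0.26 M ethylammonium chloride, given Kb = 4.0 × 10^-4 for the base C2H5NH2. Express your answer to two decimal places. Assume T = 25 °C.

C2H5NH3+ is the conjugate acid of the weak base C2H5NH2.
Ka = Kw/Kb = 1.0×10^-14 / 4.0 × 10^-4 = 2.50 × 10^-11
Ka = x²/(0.26 − x) = 2.50 × 10^-11
Since Ka ≪ C₀, x ≈ √(Ka·C₀) = 2.55 × 10^-6 M.
Check: 0.00098% ionized — well under 5%, approximation valid.
pH = −log(2.55 × 10^-6) = 5.59

pH = 5.59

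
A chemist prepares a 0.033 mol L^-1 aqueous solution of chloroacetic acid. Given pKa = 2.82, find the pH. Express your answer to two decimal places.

ClCH2COOH ⇌ ClCH2COO- + H+
Ka = 10^(−2.82) = 1.51 × 10^-3
Let x = [H+] at equilibrium. Ka = x²/(0.033 − x).
Here C₀/Ka ≈ 21.9, so the small-x approximation fails. Use the quadratic:
x = [−0.00151 + √(0.00151² + 0.000199)]/2 = 6.34 × 10^-3 M
pH = −log(6.34 × 10^-3) = 2.20

pH = 2.20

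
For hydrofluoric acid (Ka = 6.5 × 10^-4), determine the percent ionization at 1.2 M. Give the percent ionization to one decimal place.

HF ⇌ F- + H+; let x = [H+] at equilibrium.
x ≈ √(Ka·C₀) = √(6.5 × 10^-4 × 1.2) = 2.79 × 10^-2 M
Fraction ionized = 2.79 × 10^-2 / 1.2 = 0.0233 → 2.3%

2.3%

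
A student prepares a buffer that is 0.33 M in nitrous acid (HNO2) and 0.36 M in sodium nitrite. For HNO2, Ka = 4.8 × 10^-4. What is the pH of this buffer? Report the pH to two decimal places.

pKa = −log(4.8 × 10^-4) = 3.319
Henderson–Hasselbalch: pH = pKa + log([NO2-]/[HNO2]) = 3.319 + log(0.36/0.33)
pH = 3.319 + (+0.038) = 3.36

pH = 3.36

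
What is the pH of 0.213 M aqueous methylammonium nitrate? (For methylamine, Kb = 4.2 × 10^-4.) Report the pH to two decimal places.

pH = 5.65

CH3NH3+ is the conjugate acid of the weak base CH3NH2.
Ka = Kw/Kb = 1.0×10^-14 / 4.2 × 10^-4 = 2.38 × 10^-11
Ka = [H+]²/(0.213 − [H+]) = 2.38 × 10^-11
Since Ka ≪ C₀, [H+] ≈ √(Ka·C₀) = 2.25 × 10^-6 M.
Check: 0.0011% ionized — well under 5%, approximation valid.
pH = −log[H+] = −log(2.25 × 10^-6) = 5.65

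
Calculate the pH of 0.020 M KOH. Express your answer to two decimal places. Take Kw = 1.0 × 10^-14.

pH = 12.30

KOH is a strong base; [OH-] = 0.02 M.
pOH = -log(0.02) = 1.70
pH = 14.00 - 1.70 = 12.30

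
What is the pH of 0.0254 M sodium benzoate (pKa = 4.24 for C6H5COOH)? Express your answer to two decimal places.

pH = 8.32

C6H5COO- is the conjugate base of the weak acid C6H5COOH.
Ka = 10^(−4.24) = 5.75 × 10^-5
Kb = Kw/Ka = 1.0×10^-14 / 5.75 × 10^-5 = 1.74 × 10^-10
Kb = x²/(0.0254 − x) = 1.74 × 10^-10
Assume x ≪ 0.0254: x ≈ √(1.74 × 10^-10 × 0.0254) = 2.10 × 10^-6 M
pOH = 5.68, so pH = 14.00 − pOH = 8.32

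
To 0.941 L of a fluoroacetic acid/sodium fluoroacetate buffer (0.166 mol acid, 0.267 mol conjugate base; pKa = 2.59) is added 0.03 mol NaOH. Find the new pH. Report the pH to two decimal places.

pH = 2.93

OH- converts FCH2COOH to FCH2COO-: FCH2COOH → 0.136 mol, FCH2COO- → 0.297 mol.
pH = pKa + log([A⁻]/[HA]) = 2.59 + log(0.297/0.136) = 2.59 +0.339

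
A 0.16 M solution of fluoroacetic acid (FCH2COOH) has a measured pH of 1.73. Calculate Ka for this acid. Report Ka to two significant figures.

Ka = 2.5 × 10^-3

[H+] = 10^(-1.73) = 1.86 × 10^-2 M
At equilibrium [HA] = 0.16 − 1.86 × 10^-2 = 1.41 × 10^-1 M
Ka = [H+][A-]/[HA] = (1.86 × 10^-2)² / 1.41 × 10^-1 = 2.5 × 10^-3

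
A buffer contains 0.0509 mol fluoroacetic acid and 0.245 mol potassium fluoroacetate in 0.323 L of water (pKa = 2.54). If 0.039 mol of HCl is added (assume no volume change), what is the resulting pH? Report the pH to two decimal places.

pH = 2.90

Added H+ converts FCH2COO- to FCH2COOH: FCH2COOH → 0.0899 mol, FCH2COO- → 0.206 mol.
pH = pKa + log(n_FCH2COO-/n_FCH2COOH) = 2.54 + log(0.206/0.0899) = 2.54 + (+0.360)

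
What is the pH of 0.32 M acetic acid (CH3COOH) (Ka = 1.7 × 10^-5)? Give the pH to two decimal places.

pH = 2.63

CH3COOH ⇌ CH3COO- + H+
Ka = x²/(0.32 − x) = 1.7 × 10^-5
Since Ka ≪ C₀, x ≈ √(Ka·C₀) = 2.33 × 10^-3 M.
(x/C₀ = 0.73% < 5%, so the approximation holds.)
pH = −log[H+] = −log(2.33 × 10^-3) = 2.63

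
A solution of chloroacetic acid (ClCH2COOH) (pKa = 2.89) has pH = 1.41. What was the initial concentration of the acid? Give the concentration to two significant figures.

[H+] = 10^(-1.41) = 3.89 × 10^-2 M = x
Ka = 10^(−2.89) = 1.29 × 10^-3
Ka = x²/(C₀ − x) ⇒ C₀ = x + x²/Ka
C₀ = 3.89 × 10^-2 + (3.89 × 10^-2)²/(1.29 × 10^-3) = 1.21 M

C₀ = 1.2 M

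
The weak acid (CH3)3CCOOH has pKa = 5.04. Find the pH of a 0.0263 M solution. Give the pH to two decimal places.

(CH3)3CCOOH ⇌ (CH3)3CCOO- + H+
Ka = 10^(−5.04) = 9.12 × 10^-6
From the ICE table, Ka = [H+]²/(0.0263 − [H+]) = 9.12 × 10^-6.
Assume [H+] ≪ 0.0263: [H+] ≈ √(9.12 × 10^-6 × 0.0263) = 4.90 × 10^-4 M
Check: 1.9% ionized — well under 5%, approximation valid.
pH = −log[H+] = −log(4.90 × 10^-4) = 3.31

pH = 3.31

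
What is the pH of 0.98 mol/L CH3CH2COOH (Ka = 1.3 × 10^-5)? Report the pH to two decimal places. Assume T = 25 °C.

pH = 2.45

CH3CH2COOH ⇌ CH3CH2COO- + H+
Ka = [H+]²/(0.98 − [H+]) = 1.3 × 10^-5
Neglecting [H+] in the denominator: [H+] = √(1.3 × 10^-5 × 0.98) = 3.57 × 10^-3 M
Check: 0.36% ionized — well under 5%, approximation valid.
pH = −log(3.57 × 10^-3) = 2.45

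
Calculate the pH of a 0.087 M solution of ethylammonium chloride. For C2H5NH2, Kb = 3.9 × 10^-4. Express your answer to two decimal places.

pH = 5.83

C2H5NH3+ is the conjugate acid of the weak base C2H5NH2.
Ka = Kw/Kb = 1.0×10^-14 / 3.9 × 10^-4 = 2.56 × 10^-11
Let x = [H+] at equilibrium. Ka = x²/(0.087 − x).
Since Ka ≪ C₀, x ≈ √(Ka·C₀) = 1.49 × 10^-6 M.
(x/C₀ = 0.0017% < 5%, so the approximation holds.)
pH = −log(1.49 × 10^-6) = 5.83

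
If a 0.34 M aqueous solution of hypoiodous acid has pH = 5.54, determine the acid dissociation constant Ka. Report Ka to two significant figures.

[H+] = 10^(-5.54) = 2.88 × 10^-6 M
At equilibrium [HA] = 0.34 − 2.88 × 10^-6 = 3.40 × 10^-1 M
Ka = [H+][A-]/[HA] = (2.88 × 10^-6)² / 3.40 × 10^-1 = 2.4 × 10^-11

Ka = 2.4 × 10^-11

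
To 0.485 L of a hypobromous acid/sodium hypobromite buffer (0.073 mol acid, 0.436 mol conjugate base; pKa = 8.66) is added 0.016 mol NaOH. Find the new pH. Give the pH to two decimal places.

After neutralization: n(HOBr) = 0.057 mol, n(OBr-) = 0.452 mol.
Henderson–Hasselbalch with mole ratio 0.452/0.057: pH = 8.66 + (+0.899)

pH = 9.56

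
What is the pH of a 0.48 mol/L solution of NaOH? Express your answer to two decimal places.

NaOH is a strong base; [OH-] = 0.48 M.
pOH = -log(0.48) = 0.32
pH = 14.00 - 0.32 = 13.68

pH = 13.68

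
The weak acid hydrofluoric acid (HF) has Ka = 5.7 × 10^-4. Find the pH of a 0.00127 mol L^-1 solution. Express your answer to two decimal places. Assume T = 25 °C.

HF ⇌ F- + H+
Ka = [H+]²/(0.00127 − [H+]) = 5.7 × 10^-4
Here C₀/Ka ≈ 2.23, so the small-[H+] approximation fails. Use the quadratic:
[H+] = [−0.00057 + √(0.00057² + 2.9e-06)]/2 = 6.12 × 10^-4 M
pH = −log(6.12 × 10^-4) = 3.21

pH = 3.21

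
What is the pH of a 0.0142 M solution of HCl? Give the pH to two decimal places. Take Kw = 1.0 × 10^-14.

HCl is a strong acid and dissociates completely, so [H+] = 0.0142 M.
pH = -log(0.0142) = 1.85

pH = 1.85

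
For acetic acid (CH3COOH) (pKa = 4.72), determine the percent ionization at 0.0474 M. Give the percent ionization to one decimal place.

2.0%

CH3COOH ⇌ CH3COO- + H+; let x = [H+] at equilibrium.
Ka = 10^(−4.72) = 1.91 × 10^-5
x ≈ √(Ka·C₀) = √(1.91 × 10^-5 × 0.0474) = 9.51 × 10^-4 M
% ionization = x/C₀ × 100% = 9.51 × 10^-4/0.0474 × 100% = 2.0%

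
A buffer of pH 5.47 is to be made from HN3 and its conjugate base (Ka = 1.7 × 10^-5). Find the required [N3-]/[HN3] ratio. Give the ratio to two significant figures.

ratio = 5.0

pKa = -log(1.7 × 10^-5) = 4.770
pH = pKa + log(r) ⇒ log(r) = 5.47 − 4.770 = +0.700
r = [N3-]/[HN3] = 10^(+0.700) = 5.01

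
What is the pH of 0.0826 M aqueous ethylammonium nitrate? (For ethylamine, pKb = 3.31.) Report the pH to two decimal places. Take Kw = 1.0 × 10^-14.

C2H5NH3+ is the conjugate acid of the weak base C2H5NH2.
Kb = 10^(−3.31) = 4.90 × 10^-4
Ka = Kw/Kb = 1.0×10^-14 / 4.90 × 10^-4 = 2.04 × 10^-11
From the ICE table, Ka = [H+]²/(0.0826 − [H+]) = 2.04 × 10^-11.
Since Ka ≪ C₀, [H+] ≈ √(Ka·C₀) = 1.30 × 10^-6 M.
([H+]/C₀ = 0.0016% < 5%, so the approximation holds.)
pH = −log[H+] = −log(1.30 × 10^-6) = 5.89

pH = 5.89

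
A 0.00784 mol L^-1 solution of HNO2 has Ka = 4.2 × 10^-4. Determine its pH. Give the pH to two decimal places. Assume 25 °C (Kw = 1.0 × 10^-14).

pH = 2.79

HNO2 ⇌ NO2- + H+
Ka = [H+]²/(0.00784 − [H+]) = 4.2 × 10^-4
The 5% rule fails; solving [H+]² + Ka·[H+] − Ka·C₀ = 0 exactly:
[H+] = (−Ka + √(Ka² + 4·Ka·C₀))/2 = 1.62 × 10^-3 M
pH = −log(1.62 × 10^-3) = 2.79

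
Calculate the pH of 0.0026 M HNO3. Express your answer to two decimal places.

pH = 2.59

HNO3 is a strong acid and dissociates completely, so [H+] = 0.0026 M.
pH = -log(0.0026) = 2.59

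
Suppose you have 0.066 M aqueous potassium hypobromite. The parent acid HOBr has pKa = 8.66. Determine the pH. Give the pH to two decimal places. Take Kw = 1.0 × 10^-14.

OBr- is the conjugate base of the weak acid HOBr.
Ka = 10^(−8.66) = 2.19 × 10^-9
Kb = Kw/Ka = 1.0×10^-14 / 2.19 × 10^-9 = 4.57 × 10^-6
Kb = [OH-]²/(0.066 − [OH-]) = 4.57 × 10^-6
Since Kb ≪ C₀, [OH-] ≈ √(Kb·C₀) = 5.49 × 10^-4 M.
Check: 0.83% ionized — well under 5%, approximation valid.
pOH = −log(5.49 × 10^-4) = 3.26; pH = 14.00 − 3.26 = 10.74

pH = 10.74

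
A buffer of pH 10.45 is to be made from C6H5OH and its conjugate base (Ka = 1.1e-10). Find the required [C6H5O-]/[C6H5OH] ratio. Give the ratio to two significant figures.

pKa = -log(1.1 × 10^-10) = 9.959
pH = pKa + log(r) ⇒ log(r) = 10.45 − 9.959 = +0.491
r = [C6H5O-]/[C6H5OH] = 10^(+0.491) = 3.1

ratio = 3.1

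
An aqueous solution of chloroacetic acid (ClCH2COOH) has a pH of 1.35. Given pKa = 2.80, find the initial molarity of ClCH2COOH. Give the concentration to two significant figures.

[H+] = 10^(-1.35) = 4.47 × 10^-2 M = x
Ka = 10^(−2.80) = 1.58 × 10^-3
Ka = x²/(C₀ − x) ⇒ C₀ = x + x²/Ka
C₀ = 4.47 × 10^-2 + (4.47 × 10^-2)²/(1.58 × 10^-3) = 1.31 M

C₀ = 1.3 M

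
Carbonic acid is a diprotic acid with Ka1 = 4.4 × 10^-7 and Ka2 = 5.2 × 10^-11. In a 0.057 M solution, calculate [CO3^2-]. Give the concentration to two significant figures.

5.2 × 10^-11 M

First ionization gives [H+] ≈ [HCO3-] = 1.58 × 10^-4 M.
Second step: Ka2 = [H+][CO3^2-]/[HCO3-] ≈ [CO3^2-] (since [H+] ≈ [HCO3-]).
So [CO3^2-] ≈ Ka2.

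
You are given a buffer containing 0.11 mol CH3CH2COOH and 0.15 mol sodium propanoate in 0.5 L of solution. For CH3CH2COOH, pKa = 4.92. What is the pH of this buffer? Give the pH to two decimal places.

pH = 5.05

Henderson–Hasselbalch: pH = pKa + log([CH3CH2COO-]/[CH3CH2COOH]) = 4.92 + log(0.15/0.11)
pH = 4.92 + (+0.135) = 5.05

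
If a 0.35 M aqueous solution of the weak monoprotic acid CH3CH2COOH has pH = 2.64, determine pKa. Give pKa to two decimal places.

pKa = 4.82

[H+] = 10^(-2.64) = 2.29 × 10^-3 M
At equilibrium [HA] = 0.35 − 2.29 × 10^-3 = 3.48 × 10^-1 M
Ka = [H+][A-]/[HA] = (2.29 × 10^-3)² / 3.48 × 10^-1 = 1.51 × 10^-5
pKa = -log(1.51 × 10^-5) = 4.82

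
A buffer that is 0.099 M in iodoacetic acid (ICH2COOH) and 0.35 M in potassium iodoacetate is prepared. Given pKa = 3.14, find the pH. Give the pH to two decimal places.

pH = pKa + log([A⁻]/[HA]) = 3.14 + log(0.35/0.099)
pH = 3.14 + (+0.548) = 3.69

pH = 3.69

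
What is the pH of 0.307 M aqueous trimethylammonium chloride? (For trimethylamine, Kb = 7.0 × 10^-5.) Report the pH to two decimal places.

pH = 5.18

(CH3)3NH+ is the conjugate acid of the weak base (CH3)3N.
Ka = Kw/Kb = 1.0×10^-14 / 7.0 × 10^-5 = 1.43 × 10^-10
Ka = [H+]²/(0.307 − [H+]) = 1.43 × 10^-10
Since Ka ≪ C₀, [H+] ≈ √(Ka·C₀) = 6.63 × 10^-6 M.
Check: 0.0022% ionized — well under 5%, approximation valid.
pH = −log[H+] = −log(6.63 × 10^-6) = 5.18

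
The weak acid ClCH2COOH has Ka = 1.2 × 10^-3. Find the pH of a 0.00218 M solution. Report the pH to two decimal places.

ClCH2COOH ⇌ ClCH2COO- + H+
Ka = [H+]²/(0.00218 − [H+]) = 1.2 × 10^-3
The 5% rule fails; solving [H+]² + Ka·[H+] − Ka·C₀ = 0 exactly:
[H+] = (−Ka + √(Ka² + 4·Ka·C₀))/2 = 1.13 × 10^-3 M
pH = −log[H+] = −log(1.13 × 10^-3) = 2.95

pH = 2.95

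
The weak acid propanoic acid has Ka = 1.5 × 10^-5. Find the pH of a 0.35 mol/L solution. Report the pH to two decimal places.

pH = 2.64

CH3CH2COOH ⇌ CH3CH2COO- + H+
Ka = x²/(0.35 − x) = 1.5 × 10^-5
Neglecting x in the denominator: x = √(1.5 × 10^-5 × 0.35) = 2.29 × 10^-3 M
Check: 0.65% ionized — well under 5%, approximation valid.
pH = −log(2.29 × 10^-3) = 2.64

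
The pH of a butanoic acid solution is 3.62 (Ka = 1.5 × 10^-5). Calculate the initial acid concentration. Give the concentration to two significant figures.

[H+] = 10^(-3.62) = 2.40 × 10^-4 M = x
Ka = x²/(C₀ − x) ⇒ C₀ = x + x²/Ka
C₀ = 2.40 × 10^-4 + (2.40 × 10^-4)²/(1.5 × 10^-5) = 4.08 × 10^-3 M

C₀ = 4.1 × 10^-3 M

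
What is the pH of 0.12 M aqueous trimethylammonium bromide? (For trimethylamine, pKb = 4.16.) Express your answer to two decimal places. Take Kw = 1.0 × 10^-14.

pH = 5.38

(CH3)3NH+ is the conjugate acid of the weak base (CH3)3N.
Kb = 10^(−4.16) = 6.92 × 10^-5
Ka = Kw/Kb = 1.0×10^-14 / 6.92 × 10^-5 = 1.45 × 10^-10
Let x = [H+] at equilibrium. Ka = x²/(0.12 − x).
Assume x ≪ 0.12: x ≈ √(1.45 × 10^-10 × 0.12) = 4.17 × 10^-6 M
pH = −log[H+] = −log(4.17 × 10^-6) = 5.38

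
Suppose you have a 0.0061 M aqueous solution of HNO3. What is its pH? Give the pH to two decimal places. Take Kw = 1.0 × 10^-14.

HNO3 is a strong acid and dissociates completely, so [H+] = 0.0061 M.
pH = -log(0.0061) = 2.21

pH = 2.21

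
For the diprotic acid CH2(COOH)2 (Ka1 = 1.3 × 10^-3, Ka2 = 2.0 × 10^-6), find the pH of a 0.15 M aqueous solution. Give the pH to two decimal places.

Ka1 ≫ Ka2, so treat the first dissociation as the only significant source of H+.
Ka1 = x²/(0.15 − x) = 1.3 × 10^-3
Solving the quadratic: x = (−Ka1 + √(Ka1² + 4·Ka1·C₀))/2 = 1.33 × 10^-2 M
pH = −log(1.33 × 10^-2) = 1.88

pH = 1.88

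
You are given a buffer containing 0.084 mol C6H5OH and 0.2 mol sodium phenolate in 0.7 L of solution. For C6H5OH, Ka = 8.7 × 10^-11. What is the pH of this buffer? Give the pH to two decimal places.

pKa = −log(8.7 × 10^-11) = 10.060
Henderson–Hasselbalch: pH = pKa + log([C6H5O-]/[C6H5OH]) = 10.060 + log(0.2/0.084)
pH = 10.060 + (+0.377) = 10.44

pH = 10.44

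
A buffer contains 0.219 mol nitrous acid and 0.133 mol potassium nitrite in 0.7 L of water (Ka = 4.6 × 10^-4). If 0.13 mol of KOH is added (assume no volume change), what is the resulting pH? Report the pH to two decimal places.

pH = 3.81

After neutralization: n(HNO2) = 0.089 mol, n(NO2-) = 0.263 mol.
pKa = −log(4.6 × 10^-4) = 3.337
pH = pKa + log([A⁻]/[HA]) = 3.337 + log(0.263/0.089) = 3.337 +0.471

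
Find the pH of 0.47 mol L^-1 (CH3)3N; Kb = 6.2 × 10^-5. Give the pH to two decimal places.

(CH3)3N + H2O ⇌ (CH3)3NH+ + OH-
Let x = [OH-] at equilibrium. Kb = x²/(0.47 − x).
Neglecting x in the denominator: x = √(6.2 × 10^-5 × 0.47) = 5.40 × 10^-3 M
(x/C₀ = 1.1% < 5%, so the approximation holds.)
pOH = 2.27, so pH = 14.00 − pOH = 11.73

pH = 11.73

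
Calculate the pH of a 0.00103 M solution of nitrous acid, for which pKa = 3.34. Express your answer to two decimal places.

pH = 3.31

HNO2 ⇌ NO2- + H+
Ka = 10^(−3.34) = 4.57 × 10^-4
From the ICE table, Ka = x²/(0.00103 − x) = 4.57 × 10^-4.
The 5% rule fails; solving x² + Ka·x − Ka·C₀ = 0 exactly:
x = (−Ka + √(Ka² + 4·Ka·C₀))/2 = 4.95 × 10^-4 M
pH = −log[H+] = −log(4.95 × 10^-4) = 3.31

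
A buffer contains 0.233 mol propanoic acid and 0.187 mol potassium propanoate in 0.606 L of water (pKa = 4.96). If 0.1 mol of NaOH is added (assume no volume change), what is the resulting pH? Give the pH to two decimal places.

pH = 5.29

After neutralization: n(CH3CH2COOH) = 0.133 mol, n(CH3CH2COO-) = 0.287 mol.
pH = pKa + log(n_CH3CH2COO-/n_CH3CH2COOH) = 4.96 + log(0.287/0.133) = 4.96 + (+0.334)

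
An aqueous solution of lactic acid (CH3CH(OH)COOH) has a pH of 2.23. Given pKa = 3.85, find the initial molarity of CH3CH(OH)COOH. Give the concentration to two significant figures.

[H+] = 10^(-2.23) = 5.89 × 10^-3 M = x
Ka = 10^(−3.85) = 1.41 × 10^-4
Ka = x²/(C₀ − x) ⇒ C₀ = x + x²/Ka
C₀ = 5.89 × 10^-3 + (5.89 × 10^-3)²/(1.41 × 10^-4) = 2.52 × 10^-1 M

C₀ = 2.5 × 10^-1 M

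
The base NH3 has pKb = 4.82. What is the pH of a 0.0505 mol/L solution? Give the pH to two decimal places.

NH3 + H2O ⇌ NH4+ + OH-
Kb = 10^(−4.82) = 1.51 × 10^-5
From the ICE table, Kb = [OH-]²/(0.0505 − [OH-]) = 1.51 × 10^-5.
Since Kb ≪ C₀, [OH-] ≈ √(Kb·C₀) = 8.73 × 10^-4 M.
Check: 1.7% ionized — well under 5%, approximation valid.
pOH = 3.06, so pH = 14.00 − pOH = 10.94

pH = 10.94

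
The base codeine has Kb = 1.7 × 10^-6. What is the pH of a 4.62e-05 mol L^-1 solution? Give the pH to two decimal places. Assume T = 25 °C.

C18H21NO3 + H2O ⇌ C18H22NO3+ + OH-
From the ICE table, Kb = x²/(4.62e-05 − x) = 1.7 × 10^-6.
The 5% rule fails; solving x² + Kb·x − Kb·C₀ = 0 exactly:
x = (−Kb + √(Kb² + 4·Kb·C₀))/2 = 8.05 × 10^-6 M
pOH = 5.09, so pH = 14.00 − pOH = 8.91

pH = 8.91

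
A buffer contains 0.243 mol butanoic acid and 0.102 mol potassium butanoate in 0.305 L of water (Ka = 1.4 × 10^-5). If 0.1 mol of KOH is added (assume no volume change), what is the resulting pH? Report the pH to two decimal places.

pH = 5.00

OH- converts CH3(CH2)2COOH to CH3(CH2)2COO-: CH3(CH2)2COOH → 0.143 mol, CH3(CH2)2COO- → 0.202 mol.
pKa = −log(1.4 × 10^-5) = 4.854
pH = pKa + log([A⁻]/[HA]) = 4.854 + log(0.202/0.143) = 4.854 +0.150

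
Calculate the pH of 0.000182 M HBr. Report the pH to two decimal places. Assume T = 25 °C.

pH = 3.74

HBr is a strong acid and dissociates completely, so [H+] = 0.000182 M.
pH = -log(0.000182) = 3.74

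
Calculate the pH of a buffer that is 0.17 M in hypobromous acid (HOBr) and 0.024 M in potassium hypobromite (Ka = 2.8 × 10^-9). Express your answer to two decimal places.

pKa = −log(2.8 × 10^-9) = 8.553
Using pH = pKa + log([base]/[acid]) with [base]/[acid] = 0.024/0.17:
pH = 8.553 + (-0.850) = 7.70

pH = 7.70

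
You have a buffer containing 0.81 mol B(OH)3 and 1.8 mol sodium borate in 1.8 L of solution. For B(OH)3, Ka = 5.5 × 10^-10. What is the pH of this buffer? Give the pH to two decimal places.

pKa = −log(5.5 × 10^-10) = 9.260
Henderson–Hasselbalch: pH = pKa + log([B(OH)4-]/[B(OH)3]) = 9.260 + log(1.8/0.81)
pH = 9.260 + (+0.347) = 9.61

pH = 9.61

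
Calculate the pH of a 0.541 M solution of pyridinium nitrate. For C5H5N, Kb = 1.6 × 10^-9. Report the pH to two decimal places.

C5H5NH+ is the conjugate acid of the weak base C5H5N.
Ka = Kw/Kb = 1.0×10^-14 / 1.6 × 10^-9 = 6.25 × 10^-6
From the ICE table, Ka = [H+]²/(0.541 − [H+]) = 6.25 × 10^-6.
Neglecting [H+] in the denominator: [H+] = √(6.25 × 10^-6 × 0.541) = 1.84 × 10^-3 M
pH = −log[H+] = −log(1.84 × 10^-3) = 2.74

pH = 2.74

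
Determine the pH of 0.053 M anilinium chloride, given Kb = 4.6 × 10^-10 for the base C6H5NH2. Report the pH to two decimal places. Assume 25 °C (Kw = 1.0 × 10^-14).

pH = 2.97

C6H5NH3+ is the conjugate acid of the weak base C6H5NH2.
Ka = Kw/Kb = 1.0×10^-14 / 4.6 × 10^-10 = 2.17 × 10^-5
From the ICE table, Ka = x²/(0.053 − x) = 2.17 × 10^-5.
Neglecting x in the denominator: x = √(2.17 × 10^-5 × 0.053) = 1.07 × 10^-3 M
Check: 2% ionized — well under 5%, approximation valid.
pH = −log[H+] = −log(1.07 × 10^-3) = 2.97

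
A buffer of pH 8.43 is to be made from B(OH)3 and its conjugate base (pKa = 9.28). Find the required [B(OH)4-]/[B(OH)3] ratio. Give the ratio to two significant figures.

pH = pKa + log(r) ⇒ log(r) = 8.43 − 9.28 = -0.85
r = [B(OH)4-]/[B(OH)3] = 10^(-0.85) = 0.141

ratio = 0.14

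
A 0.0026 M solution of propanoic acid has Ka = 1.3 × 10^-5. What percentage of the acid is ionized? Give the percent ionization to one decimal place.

CH3CH2COOH ⇌ CH3CH2COO- + H+; let x = [H+] at equilibrium.
Ka = x²/(C₀ − x); solving the quadratic gives x = 1.77 × 10^-4 M.
% ionization = x/C₀ × 100% = 1.77 × 10^-4/0.0026 × 100% = 6.8%

6.8%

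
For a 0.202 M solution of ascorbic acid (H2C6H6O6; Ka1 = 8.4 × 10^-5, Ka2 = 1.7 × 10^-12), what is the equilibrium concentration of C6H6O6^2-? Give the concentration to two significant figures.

1.7 × 10^-12 M

First ionization gives [H+] ≈ [HC6H6O6-] = 4.12 × 10^-3 M.
Second step: Ka2 = [H+][C6H6O6^2-]/[HC6H6O6-] ≈ [C6H6O6^2-] (since [H+] ≈ [HC6H6O6-]).
So [C6H6O6^2-] ≈ Ka2.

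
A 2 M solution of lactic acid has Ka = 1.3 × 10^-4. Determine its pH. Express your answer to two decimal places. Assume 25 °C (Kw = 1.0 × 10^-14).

CH3CH(OH)COOH ⇌ CH3CH(OH)COO- + H+
Ka = [H+]²/(2 − [H+]) = 1.3 × 10^-4
Assume [H+] ≪ 2: [H+] ≈ √(1.3 × 10^-4 × 2) = 1.61 × 10^-2 M
pH = −log(1.61 × 10^-2) = 1.79

pH = 1.79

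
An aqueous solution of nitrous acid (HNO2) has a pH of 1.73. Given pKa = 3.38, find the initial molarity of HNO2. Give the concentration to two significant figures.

[H+] = 10^(-1.73) = 1.86 × 10^-2 M = x
Ka = 10^(−3.38) = 4.17 × 10^-4
Ka = x²/(C₀ − x) ⇒ C₀ = x + x²/Ka
C₀ = 1.86 × 10^-2 + (1.86 × 10^-2)²/(4.17 × 10^-4) = 8.48 × 10^-1 M

C₀ = 8.5 × 10^-1 M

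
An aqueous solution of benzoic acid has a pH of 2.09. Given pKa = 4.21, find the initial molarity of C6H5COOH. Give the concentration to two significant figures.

[H+] = 10^(-2.09) = 8.13 × 10^-3 M = x
Ka = 10^(−4.21) = 6.17 × 10^-5
Ka = x²/(C₀ − x) ⇒ C₀ = x + x²/Ka
C₀ = 8.13 × 10^-3 + (8.13 × 10^-3)²/(6.17 × 10^-5) = 1.08 M

C₀ = 1.1 M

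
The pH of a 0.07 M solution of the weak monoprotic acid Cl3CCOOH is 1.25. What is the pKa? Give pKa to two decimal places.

[H+] = 10^(-1.25) = 5.62 × 10^-2 M
At equilibrium [HA] = 0.07 − 5.62 × 10^-2 = 1.38 × 10^-2 M
Ka = [H+][A-]/[HA] = (5.62 × 10^-2)² / 1.38 × 10^-2 = 2.29 × 10^-1
pKa = -log(2.29 × 10^-1) = 0.64

pKa = 0.64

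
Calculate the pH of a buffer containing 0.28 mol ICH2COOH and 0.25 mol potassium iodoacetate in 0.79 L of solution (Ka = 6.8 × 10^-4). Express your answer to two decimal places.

pKa = −log(6.8 × 10^-4) = 3.167
Using pH = pKa + log([base]/[acid]) with [base]/[acid] = 0.25/0.28:
pH = 3.167 + (-0.049) = 3.12

pH = 3.12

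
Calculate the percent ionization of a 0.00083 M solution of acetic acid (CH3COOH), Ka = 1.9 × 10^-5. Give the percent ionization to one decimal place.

CH3COOH ⇌ CH3COO- + H+; let x = [H+] at equilibrium.
Ka = x²/(C₀ − x); solving the quadratic gives x = 1.16 × 10^-4 M.
Fraction ionized = 1.16 × 10^-4 / 0.00083 = 0.1398 → 14.0%

14.0%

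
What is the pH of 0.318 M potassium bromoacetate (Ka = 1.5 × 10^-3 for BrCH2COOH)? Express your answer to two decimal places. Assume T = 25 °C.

pH = 8.16

BrCH2COO- is the conjugate base of the weak acid BrCH2COOH.
Kb = Kw/Ka = 1.0×10^-14 / 1.5 × 10^-3 = 6.67 × 10^-12
Let x = [OH-] at equilibrium. Kb = x²/(0.318 − x).
Assume x ≪ 0.318: x ≈ √(6.67 × 10^-12 × 0.318) = 1.46 × 10^-6 M
(x/C₀ = 0.00046% < 5%, so the approximation holds.)
pOH = −log(1.46 × 10^-6) = 5.84; pH = 14.00 − 5.84 = 8.16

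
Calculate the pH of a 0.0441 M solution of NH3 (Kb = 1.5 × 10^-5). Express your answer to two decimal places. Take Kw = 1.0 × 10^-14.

NH3 + H2O ⇌ NH4+ + OH-
From the ICE table, Kb = [OH-]²/(0.0441 − [OH-]) = 1.5 × 10^-5.
Neglecting [OH-] in the denominator: [OH-] = √(1.5 × 10^-5 × 0.0441) = 8.13 × 10^-4 M
Check: 1.8% ionized — well under 5%, approximation valid.
pOH = 3.09, so pH = 14.00 − pOH = 10.91

pH = 10.91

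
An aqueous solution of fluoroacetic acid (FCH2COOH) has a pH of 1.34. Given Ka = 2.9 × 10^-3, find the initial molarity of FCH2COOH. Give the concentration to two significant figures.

[H+] = 10^(-1.34) = 4.57 × 10^-2 M = x
Ka = x²/(C₀ − x) ⇒ C₀ = x + x²/Ka
C₀ = 4.57 × 10^-2 + (4.57 × 10^-2)²/(2.9 × 10^-3) = 7.66 × 10^-1 M

C₀ = 7.7 × 10^-1 M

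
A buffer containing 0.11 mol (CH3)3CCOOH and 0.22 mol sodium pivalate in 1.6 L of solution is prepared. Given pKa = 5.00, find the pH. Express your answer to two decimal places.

Henderson–Hasselbalch: pH = pKa + log([(CH3)3CCOO-]/[(CH3)3CCOOH]) = 5.00 + log(0.22/0.11)
pH = 5.00 + (+0.301) = 5.30

pH = 5.30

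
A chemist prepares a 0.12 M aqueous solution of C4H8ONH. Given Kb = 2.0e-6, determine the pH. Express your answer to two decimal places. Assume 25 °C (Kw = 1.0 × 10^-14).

C4H8ONH + H2O ⇌ C4H8ONH2+ + OH-
Kb = x²/(0.12 − x) = 2.0 × 10^-6
Neglecting x in the denominator: x = √(2.0 × 10^-6 × 0.12) = 4.90 × 10^-4 M
(x/C₀ = 0.41% < 5%, so the approximation holds.)
pOH = 3.31, so pH = 14.00 − pOH = 10.69

pH = 10.69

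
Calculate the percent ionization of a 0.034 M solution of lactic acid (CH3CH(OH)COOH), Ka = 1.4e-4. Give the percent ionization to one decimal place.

6.2%

CH3CH(OH)COOH ⇌ CH3CH(OH)COO- + H+; let x = [H+] at equilibrium.
Ka = x²/(C₀ − x); solving the quadratic gives x = 2.11 × 10^-3 M.
Fraction ionized = 2.11 × 10^-3 / 0.034 = 0.0621 → 6.2%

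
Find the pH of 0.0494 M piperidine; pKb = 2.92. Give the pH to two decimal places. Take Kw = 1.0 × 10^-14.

C5H10NH + H2O ⇌ C5H10NH2+ + OH-
Kb = 10^(−2.92) = 1.20 × 10^-3
Let x = [OH-] at equilibrium. Kb = x²/(0.0494 − x).
Here C₀/Kb ≈ 41.2, so the small-x approximation fails. Use the quadratic:
x = [−0.0012 + √(0.0012² + 0.000237)]/2 = 7.12 × 10^-3 M
pOH = −log(7.12 × 10^-3) = 2.15; pH = 14.00 − 2.15 = 11.85

pH = 11.85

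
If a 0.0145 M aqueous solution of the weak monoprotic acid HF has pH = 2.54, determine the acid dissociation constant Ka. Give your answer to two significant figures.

Ka = 7.2 × 10^-4

[H+] = 10^(-2.54) = 2.88 × 10^-3 M
At equilibrium [HA] = 0.0145 − 2.88 × 10^-3 = 1.16 × 10^-2 M
Ka = [H+][A-]/[HA] = (2.88 × 10^-3)² / 1.16 × 10^-2 = 7.2 × 10^-4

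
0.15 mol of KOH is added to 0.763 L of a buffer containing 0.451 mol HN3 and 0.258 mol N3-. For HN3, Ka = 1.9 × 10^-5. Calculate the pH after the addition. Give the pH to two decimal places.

OH- converts HN3 to N3-: HN3 → 0.301 mol, N3- → 0.408 mol.
pKa = −log(1.9 × 10^-5) = 4.721
pH = pKa + log([A⁻]/[HA]) = 4.721 + log(0.408/0.301) = 4.721 +0.132

pH = 4.85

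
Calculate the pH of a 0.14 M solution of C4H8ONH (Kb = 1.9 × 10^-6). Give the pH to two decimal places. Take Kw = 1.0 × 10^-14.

pH = 10.71

C4H8ONH + H2O ⇌ C4H8ONH2+ + OH-
Kb = [OH-]²/(0.14 − [OH-]) = 1.9 × 10^-6
Since Kb ≪ C₀, [OH-] ≈ √(Kb·C₀) = 5.16 × 10^-4 M.
pOH = 3.29, so pH = 14.00 − pOH = 10.71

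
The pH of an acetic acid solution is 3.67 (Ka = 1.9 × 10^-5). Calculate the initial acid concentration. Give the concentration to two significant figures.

[H+] = 10^(-3.67) = 2.14 × 10^-4 M = x
Ka = x²/(C₀ − x) ⇒ C₀ = x + x²/Ka
C₀ = 2.14 × 10^-4 + (2.14 × 10^-4)²/(1.9 × 10^-5) = 2.62 × 10^-3 M

C₀ = 2.6 × 10^-3 M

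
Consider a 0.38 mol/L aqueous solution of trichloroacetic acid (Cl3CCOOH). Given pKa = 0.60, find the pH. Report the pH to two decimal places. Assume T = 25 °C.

pH = 0.68

Cl3CCOOH ⇌ Cl3CCOO- + H+
Ka = 10^(−0.60) = 2.51 × 10^-1
Ka = x²/(0.38 − x) = 2.51 × 10^-1
x is not negligible relative to C₀; solve x² + 0.251·x − 0.0954 = 0.
x = [−0.251 + √(0.251² + 0.382)]/2 = 2.08 × 10^-1 M
pH = −log[H+] = −log(2.08 × 10^-1) = 0.68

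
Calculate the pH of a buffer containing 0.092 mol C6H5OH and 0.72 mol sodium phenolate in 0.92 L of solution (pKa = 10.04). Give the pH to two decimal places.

pH = pKa + log([A⁻]/[HA]) = 10.04 + log(0.72/0.092)
pH = 10.04 + (+0.894) = 10.93

pH = 10.93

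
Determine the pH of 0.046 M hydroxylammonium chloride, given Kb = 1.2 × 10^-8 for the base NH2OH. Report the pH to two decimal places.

pH = 3.71

NH3OH+ is the conjugate acid of the weak base NH2OH.
Ka = Kw/Kb = 1.0×10^-14 / 1.2 × 10^-8 = 8.33 × 10^-7
Let x = [H+] at equilibrium. Ka = x²/(0.046 − x).
Since Ka ≪ C₀, x ≈ √(Ka·C₀) = 1.96 × 10^-4 M.
Check: 0.43% ionized — well under 5%, approximation valid.
pH = −log(1.96 × 10^-4) = 3.71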